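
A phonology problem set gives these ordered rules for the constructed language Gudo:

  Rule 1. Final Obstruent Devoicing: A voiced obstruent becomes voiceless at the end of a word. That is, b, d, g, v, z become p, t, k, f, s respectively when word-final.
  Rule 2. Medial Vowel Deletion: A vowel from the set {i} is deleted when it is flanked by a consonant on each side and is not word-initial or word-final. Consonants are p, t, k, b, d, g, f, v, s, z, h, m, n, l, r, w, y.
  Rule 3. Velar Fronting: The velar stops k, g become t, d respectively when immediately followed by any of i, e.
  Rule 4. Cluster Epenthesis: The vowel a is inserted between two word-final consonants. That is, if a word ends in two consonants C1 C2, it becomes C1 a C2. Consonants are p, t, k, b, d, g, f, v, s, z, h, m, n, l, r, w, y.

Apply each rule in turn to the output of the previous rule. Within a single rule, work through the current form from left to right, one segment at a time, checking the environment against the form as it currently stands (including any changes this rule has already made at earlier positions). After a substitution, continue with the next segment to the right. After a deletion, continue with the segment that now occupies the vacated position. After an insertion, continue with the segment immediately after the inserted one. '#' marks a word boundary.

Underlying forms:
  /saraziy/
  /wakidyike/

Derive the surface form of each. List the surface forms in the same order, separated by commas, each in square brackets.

[sarazay], [wakdyte]

/saraziy/:
  Rule 1 Final Obstruent Devoicing: no change — [saraziy]
  Rule 2 Medial Vowel Deletion: [saraziy] → [sarazy]
  Rule 3 Velar Fronting: no change — [sarazy]
  Rule 4 Cluster Epenthesis: [sarazy] → [sarazay]
/wakidyike/:
  Rule 1 Final Obstruent Devoicing: no change — [wakidyike]
  Rule 2 Medial Vowel Deletion: [wakidyike] → [wakdyke]
  Rule 3 Velar Fronting: [wakdyke] → [wakdyte]
  Rule 4 Cluster Epenthesis: no change — [wakdyte]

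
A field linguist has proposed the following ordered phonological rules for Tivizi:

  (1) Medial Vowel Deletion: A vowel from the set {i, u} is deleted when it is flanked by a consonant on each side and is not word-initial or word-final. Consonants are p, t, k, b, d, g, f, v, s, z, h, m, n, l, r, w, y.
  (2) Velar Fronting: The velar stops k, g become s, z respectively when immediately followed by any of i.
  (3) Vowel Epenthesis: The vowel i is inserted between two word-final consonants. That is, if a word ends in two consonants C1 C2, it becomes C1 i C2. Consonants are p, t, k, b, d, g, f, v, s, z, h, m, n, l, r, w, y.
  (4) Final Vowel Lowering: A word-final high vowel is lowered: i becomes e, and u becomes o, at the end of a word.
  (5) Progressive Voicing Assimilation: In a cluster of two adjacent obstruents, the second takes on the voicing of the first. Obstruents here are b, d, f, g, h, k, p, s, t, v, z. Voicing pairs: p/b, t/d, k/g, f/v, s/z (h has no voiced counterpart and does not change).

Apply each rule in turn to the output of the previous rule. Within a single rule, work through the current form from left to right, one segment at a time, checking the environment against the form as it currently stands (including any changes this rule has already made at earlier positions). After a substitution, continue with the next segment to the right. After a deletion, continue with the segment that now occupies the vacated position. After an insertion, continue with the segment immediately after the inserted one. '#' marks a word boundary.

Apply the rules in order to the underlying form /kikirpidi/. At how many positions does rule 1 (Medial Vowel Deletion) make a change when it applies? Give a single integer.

3

(1) Medial Vowel Deletion: [kikirpidi] → [kkrpdi]
(2) Velar Fronting: no change — [kkrpdi]
(3) Vowel Epenthesis: no change — [kkrpdi]
(4) Final Vowel Lowering: [kkrpdi] → [kkrpde]
(5) Progressive Voicing Assimilation: [kkrpde] → [kkrpte]
Rule 1 changed 3 position(s).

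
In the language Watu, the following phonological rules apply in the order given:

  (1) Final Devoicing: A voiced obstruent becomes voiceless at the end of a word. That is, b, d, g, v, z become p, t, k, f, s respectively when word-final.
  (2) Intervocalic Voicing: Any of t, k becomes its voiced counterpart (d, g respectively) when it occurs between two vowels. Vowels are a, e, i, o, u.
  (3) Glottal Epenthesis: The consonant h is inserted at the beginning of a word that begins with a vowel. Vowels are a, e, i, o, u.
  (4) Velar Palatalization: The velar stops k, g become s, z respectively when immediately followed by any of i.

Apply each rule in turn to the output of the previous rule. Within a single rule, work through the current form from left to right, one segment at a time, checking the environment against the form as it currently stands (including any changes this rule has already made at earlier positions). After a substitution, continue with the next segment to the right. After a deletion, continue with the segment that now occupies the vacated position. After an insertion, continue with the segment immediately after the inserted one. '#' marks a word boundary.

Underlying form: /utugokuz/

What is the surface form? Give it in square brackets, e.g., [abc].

[hudugogus]

(1) Final Devoicing: [utugokuz] → [utugokus]
(2) Intervocalic Voicing: [utugokus] → [udugogus]
(3) Glottal Epenthesis: [udugogus] → [hudugogus]
(4) Velar Palatalization: no change — [hudugogus]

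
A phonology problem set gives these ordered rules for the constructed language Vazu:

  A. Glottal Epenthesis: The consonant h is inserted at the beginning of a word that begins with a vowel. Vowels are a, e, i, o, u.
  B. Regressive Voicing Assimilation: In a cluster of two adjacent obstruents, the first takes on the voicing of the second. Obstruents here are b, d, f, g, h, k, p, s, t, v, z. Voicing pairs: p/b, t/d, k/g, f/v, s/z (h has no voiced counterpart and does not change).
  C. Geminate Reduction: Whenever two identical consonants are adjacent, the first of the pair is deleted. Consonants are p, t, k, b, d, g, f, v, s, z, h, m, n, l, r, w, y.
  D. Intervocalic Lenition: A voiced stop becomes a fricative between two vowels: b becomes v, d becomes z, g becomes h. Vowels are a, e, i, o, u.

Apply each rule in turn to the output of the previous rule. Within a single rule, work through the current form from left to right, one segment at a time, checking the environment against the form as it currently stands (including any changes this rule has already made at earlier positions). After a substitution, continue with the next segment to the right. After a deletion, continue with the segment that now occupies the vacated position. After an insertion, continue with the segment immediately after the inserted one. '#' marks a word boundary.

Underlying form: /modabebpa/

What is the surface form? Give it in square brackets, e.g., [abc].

A Glottal Epenthesis: no change — [modabebpa]
B Regressive Voicing Assimilation: [modabebpa] → [modabeppa]
C Geminate Reduction: [modabeppa] → [modabepa]
D Intervocalic Lenition: [modabepa] → [mozavepa]

[mozavepa]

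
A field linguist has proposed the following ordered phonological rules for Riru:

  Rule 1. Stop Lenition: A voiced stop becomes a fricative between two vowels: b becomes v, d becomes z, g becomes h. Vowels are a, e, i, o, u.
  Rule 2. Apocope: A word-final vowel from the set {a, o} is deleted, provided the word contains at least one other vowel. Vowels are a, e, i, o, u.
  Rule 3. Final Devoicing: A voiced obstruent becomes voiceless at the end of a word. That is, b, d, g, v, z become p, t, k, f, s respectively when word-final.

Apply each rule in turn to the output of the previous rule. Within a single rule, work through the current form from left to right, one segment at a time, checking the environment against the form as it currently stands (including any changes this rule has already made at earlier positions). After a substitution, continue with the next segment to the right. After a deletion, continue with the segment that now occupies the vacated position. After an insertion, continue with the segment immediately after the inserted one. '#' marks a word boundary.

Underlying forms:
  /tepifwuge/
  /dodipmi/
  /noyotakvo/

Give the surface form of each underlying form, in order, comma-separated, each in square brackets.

/tepifwuge/:
  Rule 1 Stop Lenition: [tepifwuge] → [tepifwuhe]
  Rule 2 Apocope: no change — [tepifwuhe]
  Rule 3 Final Devoicing: no change — [tepifwuhe]
/dodipmi/:
  Rule 1 Stop Lenition: [dodipmi] → [dozipmi]
  Rule 2 Apocope: no change — [dozipmi]
  Rule 3 Final Devoicing: no change — [dozipmi]
/noyotakvo/:
  Rule 1 Stop Lenition: no change — [noyotakvo]
  Rule 2 Apocope: [noyotakvo] → [noyotakv]
  Rule 3 Final Devoicing: [noyotakv] → [noyotakf]

[tepifwuhe], [dozipmi], [noyotakf]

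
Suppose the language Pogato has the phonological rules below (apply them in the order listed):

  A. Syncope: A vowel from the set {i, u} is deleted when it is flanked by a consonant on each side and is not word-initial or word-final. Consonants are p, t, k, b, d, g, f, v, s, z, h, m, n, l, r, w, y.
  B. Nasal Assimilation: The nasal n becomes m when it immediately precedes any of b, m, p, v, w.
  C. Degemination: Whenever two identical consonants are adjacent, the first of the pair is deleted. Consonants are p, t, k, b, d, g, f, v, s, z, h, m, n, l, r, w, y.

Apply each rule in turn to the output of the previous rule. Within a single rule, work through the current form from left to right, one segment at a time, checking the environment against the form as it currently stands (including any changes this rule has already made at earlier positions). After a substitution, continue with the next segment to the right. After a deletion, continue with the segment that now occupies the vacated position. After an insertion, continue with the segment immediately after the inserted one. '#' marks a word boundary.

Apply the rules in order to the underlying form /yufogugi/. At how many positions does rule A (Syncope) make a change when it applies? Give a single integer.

2

A Syncope: [yufogugi] → [yfoggi]
B Nasal Assimilation: no change — [yfoggi]
C Degemination: [yfoggi] → [yfogi]
Rule A changed 2 position(s).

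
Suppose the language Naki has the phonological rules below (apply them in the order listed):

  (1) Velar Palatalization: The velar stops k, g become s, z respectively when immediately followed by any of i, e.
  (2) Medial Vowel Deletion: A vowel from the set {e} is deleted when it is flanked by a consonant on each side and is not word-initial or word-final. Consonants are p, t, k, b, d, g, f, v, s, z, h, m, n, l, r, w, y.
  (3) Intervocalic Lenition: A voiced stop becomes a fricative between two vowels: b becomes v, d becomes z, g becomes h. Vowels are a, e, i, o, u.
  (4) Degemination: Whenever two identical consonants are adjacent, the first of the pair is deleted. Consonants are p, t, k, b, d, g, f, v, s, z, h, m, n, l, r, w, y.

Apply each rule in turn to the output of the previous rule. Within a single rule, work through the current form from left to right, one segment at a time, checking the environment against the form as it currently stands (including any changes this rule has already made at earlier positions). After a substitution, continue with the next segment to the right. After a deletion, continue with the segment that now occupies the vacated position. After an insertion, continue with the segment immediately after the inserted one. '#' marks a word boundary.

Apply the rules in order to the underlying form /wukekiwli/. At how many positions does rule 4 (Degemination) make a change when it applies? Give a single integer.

1

(1) Velar Palatalization: [wukekiwli] → [wusesiwli]
(2) Medial Vowel Deletion: [wusesiwli] → [wussiwli]
(3) Intervocalic Lenition: no change — [wussiwli]
(4) Degemination: [wussiwli] → [wusiwli]
Rule 4 changed 1 position(s).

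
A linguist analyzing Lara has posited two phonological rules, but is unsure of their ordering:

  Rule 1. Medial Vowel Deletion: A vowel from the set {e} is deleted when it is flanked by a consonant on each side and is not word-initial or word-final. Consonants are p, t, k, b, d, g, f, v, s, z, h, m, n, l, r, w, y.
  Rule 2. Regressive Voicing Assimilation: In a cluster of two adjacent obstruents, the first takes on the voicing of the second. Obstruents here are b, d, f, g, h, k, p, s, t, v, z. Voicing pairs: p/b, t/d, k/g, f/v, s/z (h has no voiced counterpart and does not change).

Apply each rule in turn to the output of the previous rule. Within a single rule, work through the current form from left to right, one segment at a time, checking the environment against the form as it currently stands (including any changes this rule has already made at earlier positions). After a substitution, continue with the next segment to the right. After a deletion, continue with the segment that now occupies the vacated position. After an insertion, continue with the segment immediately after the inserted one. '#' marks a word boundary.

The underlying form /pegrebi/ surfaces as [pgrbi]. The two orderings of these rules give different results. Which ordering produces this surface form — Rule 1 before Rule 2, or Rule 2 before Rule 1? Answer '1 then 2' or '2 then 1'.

Order 1 then 2:
  1 Medial Vowel Deletion: [pegrebi] → [pgrbi]
  2 Regressive Voicing Assimilation: [pgrbi] → [bgrbi]
  result: [bgrbi]
Order 2 then 1:
  2 Regressive Voicing Assimilation: no change — [pegrebi]
  1 Medial Vowel Deletion: [pegrebi] → [pgrbi]
  result: [pgrbi]

2 then 1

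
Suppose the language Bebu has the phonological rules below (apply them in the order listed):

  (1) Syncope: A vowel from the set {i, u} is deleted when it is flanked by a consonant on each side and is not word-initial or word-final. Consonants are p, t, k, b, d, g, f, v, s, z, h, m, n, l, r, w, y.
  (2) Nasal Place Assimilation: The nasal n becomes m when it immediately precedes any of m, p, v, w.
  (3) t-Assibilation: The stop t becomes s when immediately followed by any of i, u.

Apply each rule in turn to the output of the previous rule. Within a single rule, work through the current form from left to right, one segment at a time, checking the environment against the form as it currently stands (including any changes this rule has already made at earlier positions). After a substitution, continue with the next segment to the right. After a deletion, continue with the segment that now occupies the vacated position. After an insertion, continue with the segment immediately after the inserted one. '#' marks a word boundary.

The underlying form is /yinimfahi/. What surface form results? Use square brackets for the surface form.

(1) Syncope: [yinimfahi] → [ynmfahi]
(2) Nasal Place Assimilation: [ynmfahi] → [ymmfahi]
(3) t-Assibilation: no change — [ymmfahi]

[ymmfahi]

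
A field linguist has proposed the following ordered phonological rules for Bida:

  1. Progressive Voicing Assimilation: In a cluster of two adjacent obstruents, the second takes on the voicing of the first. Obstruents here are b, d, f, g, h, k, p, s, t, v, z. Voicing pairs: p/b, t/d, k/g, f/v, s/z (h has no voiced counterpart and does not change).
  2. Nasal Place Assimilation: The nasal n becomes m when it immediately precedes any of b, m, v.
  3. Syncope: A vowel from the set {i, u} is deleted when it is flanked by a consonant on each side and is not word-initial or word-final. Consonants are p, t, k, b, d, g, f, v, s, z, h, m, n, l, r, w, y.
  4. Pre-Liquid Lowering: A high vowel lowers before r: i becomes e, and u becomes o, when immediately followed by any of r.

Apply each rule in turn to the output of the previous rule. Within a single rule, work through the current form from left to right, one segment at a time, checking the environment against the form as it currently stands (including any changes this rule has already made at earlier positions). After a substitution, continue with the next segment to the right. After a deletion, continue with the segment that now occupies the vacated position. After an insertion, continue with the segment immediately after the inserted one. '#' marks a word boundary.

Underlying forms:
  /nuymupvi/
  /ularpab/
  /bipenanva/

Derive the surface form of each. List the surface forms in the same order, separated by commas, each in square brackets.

[nympfi], [ularpab], [bpenamva]

/nuymupvi/:
  1 Progressive Voicing Assimilation: [nuymupvi] → [nuymupfi]
  2 Nasal Place Assimilation: no change — [nuymupfi]
  3 Syncope: [nuymupfi] → [nympfi]
  4 Pre-Liquid Lowering: no change — [nympfi]
/ularpab/:
  1 Progressive Voicing Assimilation: no change — [ularpab]
  2 Nasal Place Assimilation: no change — [ularpab]
  3 Syncope: no change — [ularpab]
  4 Pre-Liquid Lowering: no change — [ularpab]
/bipenanva/:
  1 Progressive Voicing Assimilation: no change — [bipenanva]
  2 Nasal Place Assimilation: [bipenanva] → [bipenamva]
  3 Syncope: [bipenamva] → [bpenamva]
  4 Pre-Liquid Lowering: no change — [bpenamva]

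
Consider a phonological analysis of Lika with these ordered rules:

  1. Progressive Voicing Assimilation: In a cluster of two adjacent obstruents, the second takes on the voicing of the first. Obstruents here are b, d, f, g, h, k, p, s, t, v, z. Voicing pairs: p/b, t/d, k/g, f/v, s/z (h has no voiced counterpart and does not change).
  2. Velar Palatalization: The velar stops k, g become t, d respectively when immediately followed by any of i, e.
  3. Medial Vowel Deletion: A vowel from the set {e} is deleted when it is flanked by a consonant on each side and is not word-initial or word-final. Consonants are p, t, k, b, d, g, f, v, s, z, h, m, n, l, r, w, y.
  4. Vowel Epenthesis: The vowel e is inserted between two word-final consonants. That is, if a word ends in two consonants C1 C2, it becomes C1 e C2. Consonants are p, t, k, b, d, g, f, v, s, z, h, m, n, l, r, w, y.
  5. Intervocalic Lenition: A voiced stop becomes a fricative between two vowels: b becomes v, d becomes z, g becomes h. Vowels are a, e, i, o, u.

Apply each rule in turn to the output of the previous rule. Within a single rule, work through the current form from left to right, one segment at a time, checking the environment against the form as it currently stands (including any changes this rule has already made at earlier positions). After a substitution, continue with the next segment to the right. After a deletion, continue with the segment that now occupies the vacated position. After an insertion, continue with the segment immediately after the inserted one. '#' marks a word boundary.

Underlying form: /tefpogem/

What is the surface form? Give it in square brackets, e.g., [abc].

[tfpozem]

1 Progressive Voicing Assimilation: no change — [tefpogem]
2 Velar Palatalization: [tefpogem] → [tefpodem]
3 Medial Vowel Deletion: [tefpodem] → [tfpodm]
4 Vowel Epenthesis: [tfpodm] → [tfpodem]
5 Intervocalic Lenition: [tfpodem] → [tfpozem]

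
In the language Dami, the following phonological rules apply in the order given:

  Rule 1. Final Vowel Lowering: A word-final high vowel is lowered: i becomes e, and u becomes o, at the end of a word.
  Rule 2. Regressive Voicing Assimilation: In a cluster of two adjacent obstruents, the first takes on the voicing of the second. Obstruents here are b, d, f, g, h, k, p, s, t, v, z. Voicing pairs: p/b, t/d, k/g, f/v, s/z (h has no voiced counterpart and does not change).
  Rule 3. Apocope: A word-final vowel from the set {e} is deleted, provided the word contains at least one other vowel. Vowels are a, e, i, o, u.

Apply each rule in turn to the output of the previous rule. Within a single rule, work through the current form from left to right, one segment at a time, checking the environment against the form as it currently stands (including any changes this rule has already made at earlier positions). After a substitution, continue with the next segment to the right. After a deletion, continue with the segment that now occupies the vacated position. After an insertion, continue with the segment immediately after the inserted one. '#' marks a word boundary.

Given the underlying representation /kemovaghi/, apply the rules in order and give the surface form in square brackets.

[kemovakh]

Rule 1 Final Vowel Lowering: [kemovaghi] → [kemovaghe]
Rule 2 Regressive Voicing Assimilation: [kemovaghe] → [kemovakhe]
Rule 3 Apocope: [kemovakhe] → [kemovakh]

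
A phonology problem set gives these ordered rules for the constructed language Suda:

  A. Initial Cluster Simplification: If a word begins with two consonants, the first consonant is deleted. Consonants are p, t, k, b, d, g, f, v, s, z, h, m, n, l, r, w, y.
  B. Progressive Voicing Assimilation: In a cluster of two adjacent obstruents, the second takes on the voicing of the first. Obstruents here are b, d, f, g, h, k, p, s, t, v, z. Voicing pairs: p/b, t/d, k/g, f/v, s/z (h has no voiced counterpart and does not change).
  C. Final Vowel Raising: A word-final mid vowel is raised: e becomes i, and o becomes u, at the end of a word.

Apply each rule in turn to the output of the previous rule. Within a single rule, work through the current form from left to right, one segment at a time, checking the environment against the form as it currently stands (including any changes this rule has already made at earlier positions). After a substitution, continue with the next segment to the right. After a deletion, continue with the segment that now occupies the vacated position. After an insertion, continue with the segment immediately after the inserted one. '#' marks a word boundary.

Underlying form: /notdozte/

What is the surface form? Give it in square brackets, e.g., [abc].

[nottozdi]

A Initial Cluster Simplification: no change — [notdozte]
B Progressive Voicing Assimilation: [notdozte] → [nottozde]
C Final Vowel Raising: [nottozde] → [nottozdi]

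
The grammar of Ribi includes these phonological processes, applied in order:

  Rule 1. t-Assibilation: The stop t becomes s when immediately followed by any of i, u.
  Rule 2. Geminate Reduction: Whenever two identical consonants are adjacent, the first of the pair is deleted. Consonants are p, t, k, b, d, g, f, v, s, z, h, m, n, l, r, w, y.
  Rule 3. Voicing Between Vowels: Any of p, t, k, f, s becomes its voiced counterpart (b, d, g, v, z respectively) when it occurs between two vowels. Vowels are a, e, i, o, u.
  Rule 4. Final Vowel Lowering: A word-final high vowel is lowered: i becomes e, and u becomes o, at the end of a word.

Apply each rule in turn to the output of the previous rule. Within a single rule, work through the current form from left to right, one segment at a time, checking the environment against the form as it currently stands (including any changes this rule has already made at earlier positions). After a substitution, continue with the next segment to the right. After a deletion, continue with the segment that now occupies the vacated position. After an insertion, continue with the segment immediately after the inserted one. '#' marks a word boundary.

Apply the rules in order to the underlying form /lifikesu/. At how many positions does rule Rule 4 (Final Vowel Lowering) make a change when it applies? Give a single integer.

1

Rule 1 t-Assibilation: no change — [lifikesu]
Rule 2 Geminate Reduction: no change — [lifikesu]
Rule 3 Voicing Between Vowels: [lifikesu] → [livigezu]
Rule 4 Final Vowel Lowering: [livigezu] → [livigezo]
Rule Rule 4 changed 1 position(s).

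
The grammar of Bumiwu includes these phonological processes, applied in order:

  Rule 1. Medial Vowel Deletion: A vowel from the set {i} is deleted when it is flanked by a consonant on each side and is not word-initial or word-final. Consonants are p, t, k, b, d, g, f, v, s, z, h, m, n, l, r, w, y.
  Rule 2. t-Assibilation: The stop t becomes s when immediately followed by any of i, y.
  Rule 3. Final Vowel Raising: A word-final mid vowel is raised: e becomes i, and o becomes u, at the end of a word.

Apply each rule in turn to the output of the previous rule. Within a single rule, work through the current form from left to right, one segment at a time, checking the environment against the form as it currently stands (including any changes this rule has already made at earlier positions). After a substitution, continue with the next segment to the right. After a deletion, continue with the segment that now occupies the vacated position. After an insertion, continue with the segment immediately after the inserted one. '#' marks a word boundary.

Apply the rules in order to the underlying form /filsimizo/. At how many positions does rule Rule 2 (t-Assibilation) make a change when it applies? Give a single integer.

0

Rule 1 Medial Vowel Deletion: [filsimizo] → [flsmzo]
Rule 2 t-Assibilation: no change — [flsmzo]
Rule 3 Final Vowel Raising: [flsmzo] → [flsmzu]
Rule Rule 2 changed 0 position(s).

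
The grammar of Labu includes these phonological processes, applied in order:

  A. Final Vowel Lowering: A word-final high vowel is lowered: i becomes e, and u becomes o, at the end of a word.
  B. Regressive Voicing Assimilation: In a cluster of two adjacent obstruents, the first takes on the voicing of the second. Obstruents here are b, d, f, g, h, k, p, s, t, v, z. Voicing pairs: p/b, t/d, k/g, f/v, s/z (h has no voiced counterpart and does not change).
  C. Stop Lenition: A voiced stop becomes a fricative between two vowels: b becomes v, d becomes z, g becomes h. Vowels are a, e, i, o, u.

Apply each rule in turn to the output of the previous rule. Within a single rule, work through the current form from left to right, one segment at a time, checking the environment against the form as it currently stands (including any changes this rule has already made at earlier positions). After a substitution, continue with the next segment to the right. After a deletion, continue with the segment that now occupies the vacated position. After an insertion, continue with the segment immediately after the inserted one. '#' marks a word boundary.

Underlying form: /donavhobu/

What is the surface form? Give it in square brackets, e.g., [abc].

A Final Vowel Lowering: [donavhobu] → [donavhobo]
B Regressive Voicing Assimilation: [donavhobo] → [donafhobo]
C Stop Lenition: [donafhobo] → [donafhovo]

[donafhovo]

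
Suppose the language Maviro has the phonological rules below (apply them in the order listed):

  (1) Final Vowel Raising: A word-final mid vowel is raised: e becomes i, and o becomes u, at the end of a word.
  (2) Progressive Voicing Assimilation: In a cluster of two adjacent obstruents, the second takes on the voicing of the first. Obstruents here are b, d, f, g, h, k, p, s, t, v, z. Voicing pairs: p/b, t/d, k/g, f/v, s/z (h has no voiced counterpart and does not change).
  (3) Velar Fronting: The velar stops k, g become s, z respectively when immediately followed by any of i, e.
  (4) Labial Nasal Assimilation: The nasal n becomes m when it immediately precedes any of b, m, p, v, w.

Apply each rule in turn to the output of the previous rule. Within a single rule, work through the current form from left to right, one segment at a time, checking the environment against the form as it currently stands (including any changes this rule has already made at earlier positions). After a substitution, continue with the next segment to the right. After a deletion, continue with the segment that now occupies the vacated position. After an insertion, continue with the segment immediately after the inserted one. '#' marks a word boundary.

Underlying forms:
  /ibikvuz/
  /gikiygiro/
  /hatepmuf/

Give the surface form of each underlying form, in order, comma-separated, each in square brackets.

/ibikvuz/:
  (1) Final Vowel Raising: no change — [ibikvuz]
  (2) Progressive Voicing Assimilation: [ibikvuz] → [ibikfuz]
  (3) Velar Fronting: no change — [ibikfuz]
  (4) Labial Nasal Assimilation: no change — [ibikfuz]
/gikiygiro/:
  (1) Final Vowel Raising: [gikiygiro] → [gikiygiru]
  (2) Progressive Voicing Assimilation: no change — [gikiygiru]
  (3) Velar Fronting: [gikiygiru] → [zisiyziru]
  (4) Labial Nasal Assimilation: no change — [zisiyziru]
/hatepmuf/:
  (1) Final Vowel Raising: no change — [hatepmuf]
  (2) Progressive Voicing Assimilation: no change — [hatepmuf]
  (3) Velar Fronting: no change — [hatepmuf]
  (4) Labial Nasal Assimilation: no change — [hatepmuf]

[ibikfuz], [zisiyziru], [hatepmuf]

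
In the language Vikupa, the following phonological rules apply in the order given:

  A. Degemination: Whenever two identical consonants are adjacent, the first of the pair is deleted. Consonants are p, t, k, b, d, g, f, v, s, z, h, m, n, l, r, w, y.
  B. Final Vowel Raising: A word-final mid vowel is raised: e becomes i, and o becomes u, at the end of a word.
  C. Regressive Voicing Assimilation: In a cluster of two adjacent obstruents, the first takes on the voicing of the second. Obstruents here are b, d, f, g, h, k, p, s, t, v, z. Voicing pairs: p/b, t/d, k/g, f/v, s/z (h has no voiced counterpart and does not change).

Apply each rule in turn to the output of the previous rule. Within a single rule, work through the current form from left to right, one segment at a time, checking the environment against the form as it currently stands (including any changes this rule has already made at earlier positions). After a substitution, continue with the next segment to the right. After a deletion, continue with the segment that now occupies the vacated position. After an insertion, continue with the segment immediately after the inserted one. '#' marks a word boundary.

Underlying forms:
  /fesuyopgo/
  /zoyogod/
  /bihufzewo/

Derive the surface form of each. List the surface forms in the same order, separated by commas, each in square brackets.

/fesuyopgo/:
  A Degemination: no change — [fesuyopgo]
  B Final Vowel Raising: [fesuyopgo] → [fesuyopgu]
  C Regressive Voicing Assimilation: [fesuyopgu] → [fesuyobgu]
/zoyogod/:
  A Degemination: no change — [zoyogod]
  B Final Vowel Raising: no change — [zoyogod]
  C Regressive Voicing Assimilation: no change — [zoyogod]
/bihufzewo/:
  A Degemination: no change — [bihufzewo]
  B Final Vowel Raising: [bihufzewo] → [bihufzewu]
  C Regressive Voicing Assimilation: [bihufzewu] → [bihuvzewu]

[fesuyobgu], [zoyogod], [bihuvzewu]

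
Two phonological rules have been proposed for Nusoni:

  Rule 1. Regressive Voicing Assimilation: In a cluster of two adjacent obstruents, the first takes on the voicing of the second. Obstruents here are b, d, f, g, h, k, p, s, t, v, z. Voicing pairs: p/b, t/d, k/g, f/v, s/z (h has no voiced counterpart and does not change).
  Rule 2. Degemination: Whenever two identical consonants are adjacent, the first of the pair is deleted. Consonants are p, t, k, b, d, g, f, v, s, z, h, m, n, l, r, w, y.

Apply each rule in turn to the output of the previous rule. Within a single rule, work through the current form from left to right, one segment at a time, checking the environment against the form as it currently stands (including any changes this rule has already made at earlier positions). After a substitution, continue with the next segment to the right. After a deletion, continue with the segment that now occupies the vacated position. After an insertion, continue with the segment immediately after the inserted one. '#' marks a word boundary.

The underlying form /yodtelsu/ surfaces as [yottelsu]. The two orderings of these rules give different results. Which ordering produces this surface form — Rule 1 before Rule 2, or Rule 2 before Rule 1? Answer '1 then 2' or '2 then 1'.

Order 1 then 2:
  1 Regressive Voicing Assimilation: [yodtelsu] → [yottelsu]
  2 Degemination: [yottelsu] → [yotelsu]
  result: [yotelsu]
Order 2 then 1:
  2 Degemination: no change — [yodtelsu]
  1 Regressive Voicing Assimilation: [yodtelsu] → [yottelsu]
  result: [yottelsu]

2 then 1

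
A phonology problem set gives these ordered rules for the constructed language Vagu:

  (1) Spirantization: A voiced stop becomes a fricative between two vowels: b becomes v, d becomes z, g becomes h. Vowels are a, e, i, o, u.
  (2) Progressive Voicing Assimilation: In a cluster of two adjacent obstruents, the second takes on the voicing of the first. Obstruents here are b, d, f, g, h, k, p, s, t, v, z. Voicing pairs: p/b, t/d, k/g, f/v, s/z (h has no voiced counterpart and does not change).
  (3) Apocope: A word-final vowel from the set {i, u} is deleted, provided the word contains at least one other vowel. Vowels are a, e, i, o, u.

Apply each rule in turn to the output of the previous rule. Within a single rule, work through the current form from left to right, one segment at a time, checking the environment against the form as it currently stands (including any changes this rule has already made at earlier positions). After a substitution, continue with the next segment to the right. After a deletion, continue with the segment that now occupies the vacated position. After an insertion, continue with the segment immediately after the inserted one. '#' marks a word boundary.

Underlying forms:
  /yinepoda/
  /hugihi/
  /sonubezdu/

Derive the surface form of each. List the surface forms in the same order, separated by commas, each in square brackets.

[yinepoza], [huhih], [sonuvezd]

/yinepoda/:
  (1) Spirantization: [yinepoda] → [yinepoza]
  (2) Progressive Voicing Assimilation: no change — [yinepoza]
  (3) Apocope: no change — [yinepoza]
/hugihi/:
  (1) Spirantization: [hugihi] → [huhihi]
  (2) Progressive Voicing Assimilation: no change — [huhihi]
  (3) Apocope: [huhihi] → [huhih]
/sonubezdu/:
  (1) Spirantization: [sonubezdu] → [sonuvezdu]
  (2) Progressive Voicing Assimilation: no change — [sonuvezdu]
  (3) Apocope: [sonuvezdu] → [sonuvezd]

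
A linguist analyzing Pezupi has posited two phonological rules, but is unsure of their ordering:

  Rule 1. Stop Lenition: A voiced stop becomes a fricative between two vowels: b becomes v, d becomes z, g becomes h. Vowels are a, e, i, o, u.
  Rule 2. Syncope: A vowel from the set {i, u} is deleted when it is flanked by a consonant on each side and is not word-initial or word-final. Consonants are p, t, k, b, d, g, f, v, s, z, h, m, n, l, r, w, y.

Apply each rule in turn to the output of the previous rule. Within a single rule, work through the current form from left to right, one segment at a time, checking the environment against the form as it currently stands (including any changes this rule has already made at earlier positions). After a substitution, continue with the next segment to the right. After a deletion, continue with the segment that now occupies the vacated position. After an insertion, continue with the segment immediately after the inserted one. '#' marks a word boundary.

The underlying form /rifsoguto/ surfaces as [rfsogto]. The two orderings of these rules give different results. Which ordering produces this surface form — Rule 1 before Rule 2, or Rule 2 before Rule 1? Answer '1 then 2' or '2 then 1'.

Order 1 then 2:
  1 Stop Lenition: [rifsoguto] → [rifsohuto]
  2 Syncope: [rifsohuto] → [rfsohto]
  result: [rfsohto]
Order 2 then 1:
  2 Syncope: [rifsoguto] → [rfsogto]
  1 Stop Lenition: no change — [rfsogto]
  result: [rfsogto]

2 then 1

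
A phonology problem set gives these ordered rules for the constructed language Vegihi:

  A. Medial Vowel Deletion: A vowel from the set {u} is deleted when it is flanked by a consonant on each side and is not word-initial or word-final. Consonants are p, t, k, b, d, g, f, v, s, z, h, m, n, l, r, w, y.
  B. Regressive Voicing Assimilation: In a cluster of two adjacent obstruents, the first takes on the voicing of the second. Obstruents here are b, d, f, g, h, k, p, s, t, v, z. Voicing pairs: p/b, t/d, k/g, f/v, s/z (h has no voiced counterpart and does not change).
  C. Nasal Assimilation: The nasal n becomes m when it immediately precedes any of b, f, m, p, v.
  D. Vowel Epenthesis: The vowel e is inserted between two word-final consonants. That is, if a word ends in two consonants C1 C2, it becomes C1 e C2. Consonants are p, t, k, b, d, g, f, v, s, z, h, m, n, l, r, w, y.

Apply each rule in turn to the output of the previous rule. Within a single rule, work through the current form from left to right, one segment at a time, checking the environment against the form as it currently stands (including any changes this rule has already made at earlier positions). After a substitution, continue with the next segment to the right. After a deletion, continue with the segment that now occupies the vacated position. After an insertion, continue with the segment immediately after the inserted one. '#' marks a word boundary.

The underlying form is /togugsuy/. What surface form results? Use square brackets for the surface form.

[togksey]

A Medial Vowel Deletion: [togugsuy] → [toggsy]
B Regressive Voicing Assimilation: [toggsy] → [togksy]
C Nasal Assimilation: no change — [togksy]
D Vowel Epenthesis: [togksy] → [togksey]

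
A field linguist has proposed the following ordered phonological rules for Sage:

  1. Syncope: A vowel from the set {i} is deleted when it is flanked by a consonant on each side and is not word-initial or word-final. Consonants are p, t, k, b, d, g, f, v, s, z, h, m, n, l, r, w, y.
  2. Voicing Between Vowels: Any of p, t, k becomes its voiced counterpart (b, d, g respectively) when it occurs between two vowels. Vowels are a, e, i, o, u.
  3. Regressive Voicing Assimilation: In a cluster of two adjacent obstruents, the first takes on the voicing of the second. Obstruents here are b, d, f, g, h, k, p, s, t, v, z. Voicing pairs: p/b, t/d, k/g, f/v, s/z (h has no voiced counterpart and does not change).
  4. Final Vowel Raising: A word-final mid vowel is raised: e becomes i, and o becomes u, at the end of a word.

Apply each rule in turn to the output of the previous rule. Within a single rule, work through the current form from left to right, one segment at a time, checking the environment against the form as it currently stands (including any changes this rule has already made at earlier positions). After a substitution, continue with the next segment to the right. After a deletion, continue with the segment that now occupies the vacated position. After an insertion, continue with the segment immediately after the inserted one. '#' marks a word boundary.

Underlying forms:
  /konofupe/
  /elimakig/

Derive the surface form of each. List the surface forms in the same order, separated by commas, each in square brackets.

/konofupe/:
  1 Syncope: no change — [konofupe]
  2 Voicing Between Vowels: [konofupe] → [konofube]
  3 Regressive Voicing Assimilation: no change — [konofube]
  4 Final Vowel Raising: [konofube] → [konofubi]
/elimakig/:
  1 Syncope: [elimakig] → [elmakg]
  2 Voicing Between Vowels: no change — [elmakg]
  3 Regressive Voicing Assimilation: [elmakg] → [elmagg]
  4 Final Vowel Raising: no change — [elmagg]

[konofubi], [elmagg]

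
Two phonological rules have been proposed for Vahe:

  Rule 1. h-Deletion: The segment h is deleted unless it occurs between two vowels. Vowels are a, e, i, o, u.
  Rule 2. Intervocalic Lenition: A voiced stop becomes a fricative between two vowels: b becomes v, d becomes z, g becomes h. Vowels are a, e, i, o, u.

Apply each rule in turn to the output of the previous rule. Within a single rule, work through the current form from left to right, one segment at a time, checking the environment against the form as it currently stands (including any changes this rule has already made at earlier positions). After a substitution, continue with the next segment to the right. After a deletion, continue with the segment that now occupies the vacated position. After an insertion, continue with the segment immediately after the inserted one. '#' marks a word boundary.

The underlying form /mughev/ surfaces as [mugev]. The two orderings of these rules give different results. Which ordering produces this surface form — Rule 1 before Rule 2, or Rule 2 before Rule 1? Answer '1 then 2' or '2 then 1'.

Order 1 then 2:
  1 h-Deletion: [mughev] → [mugev]
  2 Intervocalic Lenition: [mugev] → [muhev]
  result: [muhev]
Order 2 then 1:
  2 Intervocalic Lenition: no change — [mughev]
  1 h-Deletion: [mughev] → [mugev]
  result: [mugev]

2 then 1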